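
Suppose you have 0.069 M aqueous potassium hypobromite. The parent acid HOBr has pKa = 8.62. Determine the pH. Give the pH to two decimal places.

OBr- is the conjugate base of the weak acid HOBr.
Ka = 10^(−8.62) = 2.40 × 10^-9
Kb = Kw/Ka = 1.0×10^-14 / 2.40 × 10^-9 = 4.17 × 10^-6
Kb = x²/(0.069 − x) = 4.17 × 10^-6
Assume x ≪ 0.069: x ≈ √(4.17 × 10^-6 × 0.069) = 5.36 × 10^-4 M
pOH = 3.27, so pH = 14.00 − pOH = 10.73

pH = 10.73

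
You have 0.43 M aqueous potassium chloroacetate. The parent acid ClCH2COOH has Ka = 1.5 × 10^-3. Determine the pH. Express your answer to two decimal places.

ClCH2COO- is the conjugate base of the weak acid ClCH2COOH.
Kb = Kw/Ka = 1.0×10^-14 / 1.5 × 10^-3 = 6.67 × 10^-12
Let x = [OH-] at equilibrium. Kb = x²/(0.43 − x).
Assume x ≪ 0.43: x ≈ √(6.67 × 10^-12 × 0.43) = 1.69 × 10^-6 M
(x/C₀ = 0.00039% < 5%, so the approximation holds.)
pOH = 5.77, so pH = 14.00 − pOH = 8.23

pH = 8.23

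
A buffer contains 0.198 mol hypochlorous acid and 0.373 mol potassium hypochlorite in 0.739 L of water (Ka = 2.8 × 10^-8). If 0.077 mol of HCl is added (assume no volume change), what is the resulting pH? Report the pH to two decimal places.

Added H+ converts OCl- to HOCl: HOCl → 0.275 mol, OCl- → 0.296 mol.
pKa = −log(2.8 × 10^-8) = 7.553
Henderson–Hasselbalch with mole ratio 0.296/0.275: pH = 7.553 + (+0.032)

pH = 7.58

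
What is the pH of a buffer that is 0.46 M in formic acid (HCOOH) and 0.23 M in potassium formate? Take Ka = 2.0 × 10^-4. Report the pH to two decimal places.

pKa = −log(2.0 × 10^-4) = 3.699
pH = pKa + log([A⁻]/[HA]) = 3.699 + log(0.23/0.46)
pH = 3.699 + (-0.301) = 3.40

pH = 3.40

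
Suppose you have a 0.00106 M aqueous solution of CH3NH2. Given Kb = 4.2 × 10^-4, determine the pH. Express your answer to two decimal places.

pH = 10.69

CH3NH2 + H2O ⇌ CH3NH3+ + OH-
Kb = [OH-]²/(0.00106 − [OH-]) = 4.2 × 10^-4
Here C₀/Kb ≈ 2.52, so the small-[OH-] approximation fails. Use the quadratic:
[OH-] = [−0.00042 + √(0.00042² + 1.78e-06)]/2 = 4.89 × 10^-4 M
pOH = 3.31, so pH = 14.00 − pOH = 10.69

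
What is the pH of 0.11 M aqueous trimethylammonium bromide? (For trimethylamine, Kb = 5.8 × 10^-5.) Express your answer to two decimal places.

pH = 5.36

(CH3)3NH+ is the conjugate acid of the weak base (CH3)3N.
Ka = Kw/Kb = 1.0×10^-14 / 5.8 × 10^-5 = 1.72 × 10^-10
From the ICE table, Ka = [H+]²/(0.11 − [H+]) = 1.72 × 10^-10.
Assume [H+] ≪ 0.11: [H+] ≈ √(1.72 × 10^-10 × 0.11) = 4.35 × 10^-6 M
Check: 0.004% ionized — well under 5%, approximation valid.
pH = −log(4.35 × 10^-6) = 5.36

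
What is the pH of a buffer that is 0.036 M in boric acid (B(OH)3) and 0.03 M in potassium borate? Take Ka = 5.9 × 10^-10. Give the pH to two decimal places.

pKa = −log(5.9 × 10^-10) = 9.229
Henderson–Hasselbalch: pH = pKa + log([B(OH)4-]/[B(OH)3]) = 9.229 + log(0.03/0.036)
pH = 9.229 + (-0.079) = 9.15

pH = 9.15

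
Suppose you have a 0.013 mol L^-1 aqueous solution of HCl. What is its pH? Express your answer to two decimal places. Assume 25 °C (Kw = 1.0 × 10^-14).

HCl is a strong acid and dissociates completely, so [H+] = 0.013 M.
pH = -log(0.013) = 1.89

pH = 1.89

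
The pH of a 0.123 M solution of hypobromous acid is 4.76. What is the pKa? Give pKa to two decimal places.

[H+] = 10^(-4.76) = 1.74 × 10^-5 M
At equilibrium [HA] = 0.123 − 1.74 × 10^-5 = 1.23 × 10^-1 M
Ka = [H+][A-]/[HA] = (1.74 × 10^-5)² / 1.23 × 10^-1 = 2.46 × 10^-9
pKa = -log(2.46 × 10^-9) = 8.61

pKa = 8.61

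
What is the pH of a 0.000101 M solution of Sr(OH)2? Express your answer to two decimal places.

pH = 10.31

Sr(OH)2 is a strong base (each formula unit releases 2 OH-); [OH-] = 0.000202 M.
pOH = -log(0.000202) = 3.69
pH = 14.00 - 3.69 = 10.31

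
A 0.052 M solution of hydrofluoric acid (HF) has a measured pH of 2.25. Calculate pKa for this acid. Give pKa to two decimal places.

[H+] = 10^(-2.25) = 5.62 × 10^-3 M
At equilibrium [HA] = 0.052 − 5.62 × 10^-3 = 4.64 × 10^-2 M
Ka = [H+][A-]/[HA] = (5.62 × 10^-3)² / 4.64 × 10^-2 = 6.81 × 10^-4
pKa = -log(6.81 × 10^-4) = 3.17

pKa = 3.17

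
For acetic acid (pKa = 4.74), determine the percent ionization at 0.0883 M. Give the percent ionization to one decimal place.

1.4%

CH3COOH ⇌ CH3COO- + H+; let x = [H+] at equilibrium.
Ka = 10^(−4.74) = 1.82 × 10^-5
x ≈ √(Ka·C₀) = √(1.82 × 10^-5 × 0.0883) = 1.27 × 10^-3 M
% ionization = x/C₀ × 100% = 1.27 × 10^-3/0.0883 × 100% = 1.4%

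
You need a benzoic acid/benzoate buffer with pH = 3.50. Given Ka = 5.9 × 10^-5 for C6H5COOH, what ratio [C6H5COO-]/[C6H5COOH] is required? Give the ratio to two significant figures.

pKa = -log(5.9 × 10^-5) = 4.229
pH = pKa + log(r) ⇒ log(r) = 3.50 − 4.229 = -0.729
r = [C6H5COO-]/[C6H5COOH] = 10^(-0.729) = 0.187

ratio = 0.19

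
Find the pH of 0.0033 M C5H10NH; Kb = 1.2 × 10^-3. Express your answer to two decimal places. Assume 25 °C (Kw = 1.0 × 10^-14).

C5H10NH + H2O ⇌ C5H10NH2+ + OH-
From the ICE table, Kb = x²/(0.0033 − x) = 1.2 × 10^-3.
The 5% rule fails; solving x² + Kb·x − Kb·C₀ = 0 exactly:
x = [−0.0012 + √(0.0012² + 1.58e-05)]/2 = 1.48 × 10^-3 M
pOH = 2.83, so pH = 14.00 − pOH = 11.17

pH = 11.17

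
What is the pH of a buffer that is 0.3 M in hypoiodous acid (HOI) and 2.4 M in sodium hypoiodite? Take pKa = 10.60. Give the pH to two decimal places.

pH = 11.50

pH = pKa + log([A⁻]/[HA]) = 10.60 + log(2.4/0.3)
pH = 10.60 + (+0.903) = 11.50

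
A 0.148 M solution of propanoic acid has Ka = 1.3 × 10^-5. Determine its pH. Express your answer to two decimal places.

CH3CH2COOH ⇌ CH3CH2COO- + H+
From the ICE table, Ka = x²/(0.148 − x) = 1.3 × 10^-5.
Since Ka ≪ C₀, x ≈ √(Ka·C₀) = 1.39 × 10^-3 M.
pH = −log(1.39 × 10^-3) = 2.86

pH = 2.86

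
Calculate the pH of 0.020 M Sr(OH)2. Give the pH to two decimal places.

pH = 12.60

Sr(OH)2 is a strong base (each formula unit releases 2 OH-); [OH-] = 0.04 M.
pOH = -log(0.04) = 1.40
pH = 14.00 - 1.40 = 12.60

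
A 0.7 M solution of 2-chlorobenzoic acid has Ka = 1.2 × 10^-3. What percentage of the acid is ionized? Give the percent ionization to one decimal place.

4.1%

ClC6H4COOH ⇌ ClC6H4COO- + H+; let x = [H+] at equilibrium.
x ≈ √(Ka·C₀) = √(1.2 × 10^-3 × 0.7) = 2.90 × 10^-2 M
% ionization = x/C₀ × 100% = 2.90 × 10^-2/0.7 × 100% = 4.1%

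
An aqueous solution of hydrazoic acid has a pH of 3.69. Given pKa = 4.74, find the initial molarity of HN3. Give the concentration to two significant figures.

[H+] = 10^(-3.69) = 2.04 × 10^-4 M = x
Ka = 10^(−4.74) = 1.82 × 10^-5
Ka = x²/(C₀ − x) ⇒ C₀ = x + x²/Ka
C₀ = 2.04 × 10^-4 + (2.04 × 10^-4)²/(1.82 × 10^-5) = 2.49 × 10^-3 M

C₀ = 2.5 × 10^-3 M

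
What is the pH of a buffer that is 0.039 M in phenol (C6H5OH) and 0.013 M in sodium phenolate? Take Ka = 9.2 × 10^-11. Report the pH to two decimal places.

pH = 9.56

pKa = −log(9.2 × 10^-11) = 10.036
Henderson–Hasselbalch: pH = pKa + log([C6H5O-]/[C6H5OH]) = 10.036 + log(0.013/0.039)
pH = 10.036 + (-0.477) = 9.56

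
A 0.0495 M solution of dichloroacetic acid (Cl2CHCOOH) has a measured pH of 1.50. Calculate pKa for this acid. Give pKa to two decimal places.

[H+] = 10^(-1.50) = 3.16 × 10^-2 M
At equilibrium [HA] = 0.0495 − 3.16 × 10^-2 = 1.79 × 10^-2 M
Ka = [H+][A-]/[HA] = (3.16 × 10^-2)² / 1.79 × 10^-2 = 5.58 × 10^-2
pKa = -log(5.58 × 10^-2) = 1.25

pKa = 1.25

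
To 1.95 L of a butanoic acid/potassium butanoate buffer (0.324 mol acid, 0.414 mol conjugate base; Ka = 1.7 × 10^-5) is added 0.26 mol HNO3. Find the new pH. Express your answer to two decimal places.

Added H+ converts CH3(CH2)2COO- to CH3(CH2)2COOH: CH3(CH2)2COOH → 0.584 mol, CH3(CH2)2COO- → 0.154 mol.
pKa = −log(1.7 × 10^-5) = 4.770
pH = pKa + log(n_CH3(CH2)2COO-/n_CH3(CH2)2COOH) = 4.770 + log(0.154/0.584) = 4.770 + (-0.579)

pH = 4.19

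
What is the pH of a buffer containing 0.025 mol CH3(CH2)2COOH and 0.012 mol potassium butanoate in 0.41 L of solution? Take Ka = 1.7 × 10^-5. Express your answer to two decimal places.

pKa = −log(1.7 × 10^-5) = 4.770
Using pH = pKa + log([base]/[acid]) with [base]/[acid] = 0.012/0.025:
pH = 4.770 + (-0.319) = 4.45

pH = 4.45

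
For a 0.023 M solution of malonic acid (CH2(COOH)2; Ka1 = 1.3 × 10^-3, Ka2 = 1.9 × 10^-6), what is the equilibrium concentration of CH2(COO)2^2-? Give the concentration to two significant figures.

1.9 × 10^-6 M

First ionization gives [H+] ≈ [CH2(COOH)COO-] = 4.86 × 10^-3 M.
Second step: Ka2 = [H+][CH2(COO)2^2-]/[CH2(COOH)COO-] ≈ [CH2(COO)2^2-] (since [H+] ≈ [CH2(COOH)COO-]).
So [CH2(COO)2^2-] ≈ Ka2.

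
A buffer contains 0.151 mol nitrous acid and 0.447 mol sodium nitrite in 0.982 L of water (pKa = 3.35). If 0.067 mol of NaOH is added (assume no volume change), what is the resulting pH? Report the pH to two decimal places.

pH = 4.14

After neutralization: n(HNO2) = 0.084 mol, n(NO2-) = 0.514 mol.
pH = pKa + log([A⁻]/[HA]) = 3.35 + log(0.514/0.084) = 3.35 +0.787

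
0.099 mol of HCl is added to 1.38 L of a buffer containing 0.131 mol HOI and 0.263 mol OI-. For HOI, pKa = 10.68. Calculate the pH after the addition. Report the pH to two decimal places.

pH = 10.53

After neutralization: n(HOI) = 0.23 mol, n(OI-) = 0.164 mol.
pH = pKa + log(n_OI-/n_HOI) = 10.68 + log(0.164/0.23) = 10.68 + (-0.147)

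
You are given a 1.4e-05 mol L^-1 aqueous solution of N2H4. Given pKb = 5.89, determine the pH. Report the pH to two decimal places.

pH = 8.56

N2H4 + H2O ⇌ N2H5+ + OH-
Kb = 10^(−5.89) = 1.29 × 10^-6
From the ICE table, Kb = x²/(1.4e-05 − x) = 1.29 × 10^-6.
The 5% rule fails; solving x² + Kb·x − Kb·C₀ = 0 exactly:
x = (−Kb + √(Kb² + 4·Kb·C₀))/2 = 3.65 × 10^-6 M
pOH = −log(3.65 × 10^-6) = 5.44; pH = 14.00 − 5.44 = 8.56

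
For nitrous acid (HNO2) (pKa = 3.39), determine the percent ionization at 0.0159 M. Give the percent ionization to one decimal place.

14.8%

HNO2 ⇌ NO2- + H+; let x = [H+] at equilibrium.
Ka = 10^(−3.39) = 4.07 × 10^-4
Ka = x²/(C₀ − x); solving the quadratic gives x = 2.35 × 10^-3 M.
% ionization = x/C₀ × 100% = 2.35 × 10^-3/0.0159 × 100% = 14.8%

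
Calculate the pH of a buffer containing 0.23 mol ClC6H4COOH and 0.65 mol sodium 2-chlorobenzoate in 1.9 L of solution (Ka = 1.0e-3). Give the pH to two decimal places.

pH = 3.45

pKa = −log(1.0 × 10^-3) = 3.000
Using pH = pKa + log([base]/[acid]) with [base]/[acid] = 0.65/0.23:
pH = 3.000 + (+0.451) = 3.45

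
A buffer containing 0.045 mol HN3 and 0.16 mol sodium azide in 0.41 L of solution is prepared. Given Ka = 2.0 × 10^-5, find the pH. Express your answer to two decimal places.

pKa = −log(2.0 × 10^-5) = 4.699
Henderson–Hasselbalch: pH = pKa + log([N3-]/[HN3]) = 4.699 + log(0.16/0.045)
pH = 4.699 + (+0.551) = 5.25

pH = 5.25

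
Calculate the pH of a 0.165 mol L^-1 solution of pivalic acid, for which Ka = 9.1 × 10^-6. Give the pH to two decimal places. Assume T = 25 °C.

pH = 2.91

(CH3)3CCOOH ⇌ (CH3)3CCOO- + H+
Ka = [H+]²/(0.165 − [H+]) = 9.1 × 10^-6
Assume [H+] ≪ 0.165: [H+] ≈ √(9.1 × 10^-6 × 0.165) = 1.23 × 10^-3 M
pH = −log[H+] = −log(1.23 × 10^-3) = 2.91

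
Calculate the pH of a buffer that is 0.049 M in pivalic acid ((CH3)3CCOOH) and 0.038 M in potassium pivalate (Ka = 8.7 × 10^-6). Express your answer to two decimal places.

pKa = −log(8.7 × 10^-6) = 5.060
Henderson–Hasselbalch: pH = pKa + log([(CH3)3CCOO-]/[(CH3)3CCOOH]) = 5.060 + log(0.038/0.049)
pH = 5.060 + (-0.110) = 4.95

pH = 4.95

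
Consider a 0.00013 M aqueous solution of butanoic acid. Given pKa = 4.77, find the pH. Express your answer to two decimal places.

pH = 4.41

CH3(CH2)2COOH ⇌ CH3(CH2)2COO- + H+
Ka = 10^(−4.77) = 1.70 × 10^-5
From the ICE table, Ka = [H+]²/(0.00013 − [H+]) = 1.70 × 10^-5.
Here C₀/Ka ≈ 7.65, so the small-[H+] approximation fails. Use the quadratic:
[H+] = [−1.7e-05 + √(1.7e-05² + 8.84e-09)]/2 = 3.93 × 10^-5 M
pH = −log[H+] = −log(3.93 × 10^-5) = 4.41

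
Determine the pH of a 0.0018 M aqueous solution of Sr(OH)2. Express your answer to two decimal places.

Sr(OH)2 is a strong base (each formula unit releases 2 OH-); [OH-] = 0.0036 M.
pOH = -log(0.0036) = 2.44
pH = 14.00 - 2.44 = 11.56

pH = 11.56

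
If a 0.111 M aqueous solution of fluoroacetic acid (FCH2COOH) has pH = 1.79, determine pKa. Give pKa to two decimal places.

pKa = 2.56

[H+] = 10^(-1.79) = 1.62 × 10^-2 M
At equilibrium [HA] = 0.111 − 1.62 × 10^-2 = 9.48 × 10^-2 M
Ka = [H+][A-]/[HA] = (1.62 × 10^-2)² / 9.48 × 10^-2 = 2.77 × 10^-3
pKa = -log(2.77 × 10^-3) = 2.56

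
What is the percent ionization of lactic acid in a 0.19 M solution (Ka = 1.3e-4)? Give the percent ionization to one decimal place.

2.6%

CH3CH(OH)COOH ⇌ CH3CH(OH)COO- + H+; let x = [H+] at equilibrium.
x ≈ √(Ka·C₀) = √(1.3 × 10^-4 × 0.19) = 4.97 × 10^-3 M
% ionization = x/C₀ × 100% = 4.97 × 10^-3/0.19 × 100% = 2.6%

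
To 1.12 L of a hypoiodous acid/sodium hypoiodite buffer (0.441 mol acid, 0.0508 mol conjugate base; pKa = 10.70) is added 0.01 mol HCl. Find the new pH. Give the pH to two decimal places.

pH = 9.66

After neutralization: n(HOI) = 0.451 mol, n(OI-) = 0.0408 mol.
Henderson–Hasselbalch with mole ratio 0.0408/0.451: pH = 10.70 + (-1.044)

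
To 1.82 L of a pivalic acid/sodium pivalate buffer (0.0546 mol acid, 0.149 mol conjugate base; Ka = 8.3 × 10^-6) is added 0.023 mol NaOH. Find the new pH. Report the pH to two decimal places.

pH = 5.82

OH- converts (CH3)3CCOOH to (CH3)3CCOO-: (CH3)3CCOOH → 0.0316 mol, (CH3)3CCOO- → 0.172 mol.
pKa = −log(8.3 × 10^-6) = 5.081
Henderson–Hasselbalch with mole ratio 0.172/0.0316: pH = 5.081 + (+0.736)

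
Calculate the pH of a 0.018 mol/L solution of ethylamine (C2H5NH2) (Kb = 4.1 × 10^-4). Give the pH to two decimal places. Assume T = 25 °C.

pH = 11.40

C2H5NH2 + H2O ⇌ C2H5NH3+ + OH-
From the ICE table, Kb = [OH-]²/(0.018 − [OH-]) = 4.1 × 10^-4.
The 5% rule fails; solving [OH-]² + Kb·[OH-] − Kb·C₀ = 0 exactly:
[OH-] = [−0.00041 + √(0.00041² + 2.95e-05)]/2 = 2.52 × 10^-3 M
pOH = −log(2.52 × 10^-3) = 2.60; pH = 14.00 − 2.60 = 11.40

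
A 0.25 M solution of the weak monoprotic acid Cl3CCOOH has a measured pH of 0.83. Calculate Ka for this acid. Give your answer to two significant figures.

[H+] = 10^(-0.83) = 1.48 × 10^-1 M
At equilibrium [HA] = 0.25 − 1.48 × 10^-1 = 1.02 × 10^-1 M
Ka = [H+][A-]/[HA] = (1.48 × 10^-1)² / 1.02 × 10^-1 = 2.1 × 10^-1

Ka = 2.1 × 10^-1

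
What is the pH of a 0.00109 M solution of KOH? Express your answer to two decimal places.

KOH is a strong base; [OH-] = 0.00109 M.
pOH = -log(0.00109) = 2.96
pH = 14.00 - 2.96 = 11.04

pH = 11.04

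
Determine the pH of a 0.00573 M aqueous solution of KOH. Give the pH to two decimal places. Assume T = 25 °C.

pH = 11.76

KOH is a strong base; [OH-] = 0.00573 M.
pOH = -log(0.00573) = 2.24
pH = 14.00 - 2.24 = 11.76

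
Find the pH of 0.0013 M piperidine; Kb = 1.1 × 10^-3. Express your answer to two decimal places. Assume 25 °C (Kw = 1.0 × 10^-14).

pH = 10.88

C5H10NH + H2O ⇌ C5H10NH2+ + OH-
From the ICE table, Kb = x²/(0.0013 − x) = 1.1 × 10^-3.
Here C₀/Kb ≈ 1.18, so the small-x approximation fails. Use the quadratic:
x = (−Kb + √(Kb² + 4·Kb·C₀))/2 = 7.66 × 10^-4 M
pOH = 3.12, so pH = 14.00 − pOH = 10.88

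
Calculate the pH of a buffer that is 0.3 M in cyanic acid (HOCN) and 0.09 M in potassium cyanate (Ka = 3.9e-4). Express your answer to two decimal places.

pKa = −log(3.9 × 10^-4) = 3.409
Using pH = pKa + log([base]/[acid]) with [base]/[acid] = 0.09/0.3:
pH = 3.409 + (-0.523) = 2.89

pH = 2.89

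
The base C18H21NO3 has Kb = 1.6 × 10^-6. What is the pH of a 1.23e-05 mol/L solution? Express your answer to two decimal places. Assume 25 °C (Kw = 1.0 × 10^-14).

pH = 8.57

C18H21NO3 + H2O ⇌ C18H22NO3+ + OH-
Let x = [OH-] at equilibrium. Kb = x²/(1.23e-05 − x).
The 5% rule fails; solving x² + Kb·x − Kb·C₀ = 0 exactly:
x = [−1.6e-06 + √(1.6e-06² + 7.87e-11)]/2 = 3.71 × 10^-6 M
pOH = −log(3.71 × 10^-6) = 5.43; pH = 14.00 − 5.43 = 8.57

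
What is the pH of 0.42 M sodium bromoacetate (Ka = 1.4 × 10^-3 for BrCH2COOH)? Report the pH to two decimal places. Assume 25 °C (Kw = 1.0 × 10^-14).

BrCH2COO- is the conjugate base of the weak acid BrCH2COOH.
Kb = Kw/Ka = 1.0×10^-14 / 1.4 × 10^-3 = 7.14 × 10^-12
Kb = [OH-]²/(0.42 − [OH-]) = 7.14 × 10^-12
Assume [OH-] ≪ 0.42: [OH-] ≈ √(7.14 × 10^-12 × 0.42) = 1.73 × 10^-6 M
([OH-]/C₀ = 0.00041% < 5%, so the approximation holds.)
pOH = 5.76, so pH = 14.00 − pOH = 8.24

pH = 8.24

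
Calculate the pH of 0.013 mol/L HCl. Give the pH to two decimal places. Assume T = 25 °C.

pH = 1.89

HCl is a strong acid and dissociates completely, so [H+] = 0.013 M.
pH = -log(0.013) = 1.89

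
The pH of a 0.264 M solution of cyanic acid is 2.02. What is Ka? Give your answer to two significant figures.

Ka = 3.6 × 10^-4

[H+] = 10^(-2.02) = 9.55 × 10^-3 M
At equilibrium [HA] = 0.264 − 9.55 × 10^-3 = 2.54 × 10^-1 M
Ka = [H+][A-]/[HA] = (9.55 × 10^-3)² / 2.54 × 10^-1 = 3.6 × 10^-4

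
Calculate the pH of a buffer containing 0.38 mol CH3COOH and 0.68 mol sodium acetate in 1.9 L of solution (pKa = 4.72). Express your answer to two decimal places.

pH = pKa + log([A⁻]/[HA]) = 4.72 + log(0.68/0.38)
pH = 4.72 + (+0.253) = 4.97

pH = 4.97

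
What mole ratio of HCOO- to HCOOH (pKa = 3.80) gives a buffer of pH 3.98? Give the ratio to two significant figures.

ratio = 1.5

pH = pKa + log(r) ⇒ log(r) = 3.98 − 3.80 = +0.18
r = [HCOO-]/[HCOOH] = 10^(+0.18) = 1.51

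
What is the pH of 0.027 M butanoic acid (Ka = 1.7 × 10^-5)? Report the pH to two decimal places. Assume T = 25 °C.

CH3(CH2)2COOH ⇌ CH3(CH2)2COO- + H+
Let x = [H+] at equilibrium. Ka = x²/(0.027 − x).
Neglecting x in the denominator: x = √(1.7 × 10^-5 × 0.027) = 6.77 × 10^-4 M
Check: 2.5% ionized — well under 5%, approximation valid.
pH = −log[H+] = −log(6.77 × 10^-4) = 3.17

pH = 3.17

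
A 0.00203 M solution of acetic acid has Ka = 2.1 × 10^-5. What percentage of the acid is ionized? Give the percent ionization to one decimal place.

9.7%

CH3COOH ⇌ CH3COO- + H+; let x = [H+] at equilibrium.
Solve x² + 2.1e-05x − 4.26e-08 = 0 → x = 1.96 × 10^-4 M
Fraction ionized = 1.96 × 10^-4 / 0.00203 = 0.0966 → 9.7%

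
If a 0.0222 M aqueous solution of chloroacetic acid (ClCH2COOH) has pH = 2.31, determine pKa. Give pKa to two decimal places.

pKa = 2.86

[H+] = 10^(-2.31) = 4.90 × 10^-3 M
At equilibrium [HA] = 0.0222 − 4.90 × 10^-3 = 1.73 × 10^-2 M
Ka = [H+][A-]/[HA] = (4.90 × 10^-3)² / 1.73 × 10^-2 = 1.39 × 10^-3
pKa = -log(1.39 × 10^-3) = 2.86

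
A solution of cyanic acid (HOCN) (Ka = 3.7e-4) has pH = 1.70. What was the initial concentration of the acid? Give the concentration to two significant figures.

C₀ = 1.1 M

[H+] = 10^(-1.70) = 2.00 × 10^-2 M = x
Ka = x²/(C₀ − x) ⇒ C₀ = x + x²/Ka
C₀ = 2.00 × 10^-2 + (2.00 × 10^-2)²/(3.7 × 10^-4) = 1.10 M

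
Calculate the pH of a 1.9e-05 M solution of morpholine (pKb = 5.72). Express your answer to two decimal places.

pH = 8.71

C4H8ONH + H2O ⇌ C4H8ONH2+ + OH-
Kb = 10^(−5.72) = 1.91 × 10^-6
From the ICE table, Kb = [OH-]²/(1.9e-05 − [OH-]) = 1.91 × 10^-6.
[OH-] is not negligible relative to C₀; solve [OH-]² + 1.91e-06·[OH-] − 3.63e-11 = 0.
[OH-] = [−1.91e-06 + √(1.91e-06² + 1.45e-10)]/2 = 5.14 × 10^-6 M
pOH = 5.29, so pH = 14.00 − pOH = 8.71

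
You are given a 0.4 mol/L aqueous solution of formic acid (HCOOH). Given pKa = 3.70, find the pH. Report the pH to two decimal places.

HCOOH ⇌ HCOO- + H+
Ka = 10^(−3.70) = 2.00 × 10^-4
From the ICE table, Ka = [H+]²/(0.4 − [H+]) = 2.00 × 10^-4.
Assume [H+] ≪ 0.4: [H+] ≈ √(2.00 × 10^-4 × 0.4) = 8.94 × 10^-3 M
pH = −log(8.94 × 10^-3) = 2.05

pH = 2.05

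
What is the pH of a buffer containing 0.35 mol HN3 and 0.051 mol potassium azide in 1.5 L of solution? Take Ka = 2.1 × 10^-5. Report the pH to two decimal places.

pKa = −log(2.1 × 10^-5) = 4.678
Henderson–Hasselbalch: pH = pKa + log([N3-]/[HN3]) = 4.678 + log(0.051/0.35)
pH = 4.678 + (-0.836) = 3.84

pH = 3.84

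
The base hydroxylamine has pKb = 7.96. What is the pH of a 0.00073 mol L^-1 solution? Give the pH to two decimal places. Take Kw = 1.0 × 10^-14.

pH = 8.45

NH2OH + H2O ⇌ NH3OH+ + OH-
Kb = 10^(−7.96) = 1.10 × 10^-8
From the ICE table, Kb = [OH-]²/(0.00073 − [OH-]) = 1.10 × 10^-8.
Assume [OH-] ≪ 0.00073: [OH-] ≈ √(1.10 × 10^-8 × 0.00073) = 2.83 × 10^-6 M
([OH-]/C₀ = 0.39% < 5%, so the approximation holds.)
pOH = 5.55, so pH = 14.00 − pOH = 8.45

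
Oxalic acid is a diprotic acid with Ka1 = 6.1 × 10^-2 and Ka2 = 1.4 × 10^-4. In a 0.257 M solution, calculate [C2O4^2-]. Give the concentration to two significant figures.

First ionization gives [H+] ≈ [HC2O4-] = 9.84 × 10^-2 M.
Second step: Ka2 = [H+][C2O4^2-]/[HC2O4-] ≈ [C2O4^2-] (since [H+] ≈ [HC2O4-]).
So [C2O4^2-] ≈ Ka2.

1.4 × 10^-4 M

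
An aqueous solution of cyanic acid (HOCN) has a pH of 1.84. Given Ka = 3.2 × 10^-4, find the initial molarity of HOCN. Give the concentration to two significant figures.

[H+] = 10^(-1.84) = 1.45 × 10^-2 M = x
Ka = x²/(C₀ − x) ⇒ C₀ = x + x²/Ka
C₀ = 1.45 × 10^-2 + (1.45 × 10^-2)²/(3.2 × 10^-4) = 6.72 × 10^-1 M

C₀ = 6.7 × 10^-1 M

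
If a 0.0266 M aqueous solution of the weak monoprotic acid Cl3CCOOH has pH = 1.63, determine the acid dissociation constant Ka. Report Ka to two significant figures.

Ka = 1.7 × 10^-1

[H+] = 10^(-1.63) = 2.34 × 10^-2 M
At equilibrium [HA] = 0.0266 − 2.34 × 10^-2 = 3.20 × 10^-3 M
Ka = [H+][A-]/[HA] = (2.34 × 10^-2)² / 3.20 × 10^-3 = 1.7 × 10^-1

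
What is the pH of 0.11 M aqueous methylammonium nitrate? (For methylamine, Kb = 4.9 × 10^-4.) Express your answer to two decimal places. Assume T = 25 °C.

pH = 5.82

CH3NH3+ is the conjugate acid of the weak base CH3NH2.
Ka = Kw/Kb = 1.0×10^-14 / 4.9 × 10^-4 = 2.04 × 10^-11
From the ICE table, Ka = x²/(0.11 − x) = 2.04 × 10^-11.
Assume x ≪ 0.11: x ≈ √(2.04 × 10^-11 × 0.11) = 1.50 × 10^-6 M
Check: 0.0014% ionized — well under 5%, approximation valid.
pH = −log(1.50 × 10^-6) = 5.82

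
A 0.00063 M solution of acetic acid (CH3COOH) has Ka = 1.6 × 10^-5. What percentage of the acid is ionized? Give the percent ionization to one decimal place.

CH3COOH ⇌ CH3COO- + H+; let x = [H+] at equilibrium.
Solve x² + 1.6e-05x − 1.01e-08 = 0 → x = 9.27 × 10^-5 M
Fraction ionized = 9.27 × 10^-5 / 0.00063 = 0.1471 → 14.7%

14.7%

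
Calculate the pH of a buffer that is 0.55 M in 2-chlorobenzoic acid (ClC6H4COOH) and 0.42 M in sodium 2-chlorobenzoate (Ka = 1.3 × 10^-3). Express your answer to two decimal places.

pH = 2.77

pKa = −log(1.3 × 10^-3) = 2.886
Henderson–Hasselbalch: pH = pKa + log([ClC6H4COO-]/[ClC6H4COOH]) = 2.886 + log(0.42/0.55)
pH = 2.886 + (-0.117) = 2.77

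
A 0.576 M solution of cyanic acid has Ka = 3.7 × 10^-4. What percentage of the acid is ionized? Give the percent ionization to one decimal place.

2.5%

HOCN ⇌ OCN- + H+; let x = [H+] at equilibrium.
x ≈ √(Ka·C₀) = √(3.7 × 10^-4 × 0.576) = 1.46 × 10^-2 M
Fraction ionized = 1.46 × 10^-2 / 0.576 = 0.0253 → 2.5%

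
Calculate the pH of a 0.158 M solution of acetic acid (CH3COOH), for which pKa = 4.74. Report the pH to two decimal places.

CH3COOH ⇌ CH3COO- + H+
Ka = 10^(−4.74) = 1.82 × 10^-5
From the ICE table, Ka = x²/(0.158 − x) = 1.82 × 10^-5.
Assume x ≪ 0.158: x ≈ √(1.82 × 10^-5 × 0.158) = 1.70 × 10^-3 M
pH = −log(1.70 × 10^-3) = 2.77

pH = 2.77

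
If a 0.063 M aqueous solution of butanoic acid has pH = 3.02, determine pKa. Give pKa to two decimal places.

pKa = 4.83

[H+] = 10^(-3.02) = 9.55 × 10^-4 M
At equilibrium [HA] = 0.063 − 9.55 × 10^-4 = 6.20 × 10^-2 M
Ka = [H+][A-]/[HA] = (9.55 × 10^-4)² / 6.20 × 10^-2 = 1.47 × 10^-5
pKa = -log(1.47 × 10^-5) = 4.83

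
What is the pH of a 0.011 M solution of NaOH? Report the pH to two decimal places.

pH = 12.04

NaOH is a strong base; [OH-] = 0.011 M.
pOH = -log(0.011) = 1.96
pH = 14.00 - 1.96 = 12.04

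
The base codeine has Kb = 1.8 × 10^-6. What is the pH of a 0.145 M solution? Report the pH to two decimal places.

pH = 10.71

C18H21NO3 + H2O ⇌ C18H22NO3+ + OH-
Kb = x²/(0.145 − x) = 1.8 × 10^-6
Neglecting x in the denominator: x = √(1.8 × 10^-6 × 0.145) = 5.11 × 10^-4 M
(x/C₀ = 0.35% < 5%, so the approximation holds.)
pOH = −log(5.11 × 10^-4) = 3.29; pH = 14.00 − 3.29 = 10.71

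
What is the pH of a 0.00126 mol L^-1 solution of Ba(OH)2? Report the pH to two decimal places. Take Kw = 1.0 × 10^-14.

pH = 11.40

Ba(OH)2 is a strong base (each formula unit releases 2 OH-); [OH-] = 0.00252 M.
pOH = -log(0.00252) = 2.60
pH = 14.00 - 2.60 = 11.40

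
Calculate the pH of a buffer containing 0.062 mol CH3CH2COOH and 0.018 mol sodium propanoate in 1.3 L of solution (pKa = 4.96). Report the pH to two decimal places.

pH = pKa + log([A⁻]/[HA]) = 4.96 + log(0.018/0.062)
pH = 4.96 + (-0.537) = 4.42

pH = 4.42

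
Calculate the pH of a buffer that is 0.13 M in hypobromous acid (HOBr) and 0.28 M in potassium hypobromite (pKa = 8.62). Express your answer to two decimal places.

pH = 8.95

Henderson–Hasselbalch: pH = pKa + log([OBr-]/[HOBr]) = 8.62 + log(0.28/0.13)
pH = 8.62 + (+0.333) = 8.95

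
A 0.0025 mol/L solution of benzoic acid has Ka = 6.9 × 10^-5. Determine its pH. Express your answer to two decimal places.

pH = 3.42

C6H5COOH ⇌ C6H5COO- + H+
Let x = [H+] at equilibrium. Ka = x²/(0.0025 − x).
Here C₀/Ka ≈ 36.2, so the small-x approximation fails. Use the quadratic:
x = (−Ka + √(Ka² + 4·Ka·C₀))/2 = 3.82 × 10^-4 M
pH = −log[H+] = −log(3.82 × 10^-4) = 3.42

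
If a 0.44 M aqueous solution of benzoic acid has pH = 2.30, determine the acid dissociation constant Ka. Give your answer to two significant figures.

Ka = 5.8 × 10^-5

[H+] = 10^(-2.30) = 5.01 × 10^-3 M
At equilibrium [HA] = 0.44 − 5.01 × 10^-3 = 4.35 × 10^-1 M
Ka = [H+][A-]/[HA] = (5.01 × 10^-3)² / 4.35 × 10^-1 = 5.8 × 10^-5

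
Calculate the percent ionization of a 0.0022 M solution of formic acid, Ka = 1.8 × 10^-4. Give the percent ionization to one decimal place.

HCOOH ⇌ HCOO- + H+; let x = [H+] at equilibrium.
Ka = x²/(C₀ − x); solving the quadratic gives x = 5.46 × 10^-4 M.
% ionization = x/C₀ × 100% = 5.46 × 10^-4/0.0022 × 100% = 24.8%

24.8%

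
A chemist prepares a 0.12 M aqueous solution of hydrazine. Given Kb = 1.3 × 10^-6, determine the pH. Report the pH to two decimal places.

pH = 10.60

N2H4 + H2O ⇌ N2H5+ + OH-
Kb = [OH-]²/(0.12 − [OH-]) = 1.3 × 10^-6
Neglecting [OH-] in the denominator: [OH-] = √(1.3 × 10^-6 × 0.12) = 3.95 × 10^-4 M
Check: 0.33% ionized — well under 5%, approximation valid.
pOH = 3.40, so pH = 14.00 − pOH = 10.60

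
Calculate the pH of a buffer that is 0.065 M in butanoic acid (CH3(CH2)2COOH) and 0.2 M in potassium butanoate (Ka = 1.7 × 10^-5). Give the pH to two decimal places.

pKa = −log(1.7 × 10^-5) = 4.770
Henderson–Hasselbalch: pH = pKa + log([CH3(CH2)2COO-]/[CH3(CH2)2COOH]) = 4.770 + log(0.2/0.065)
pH = 4.770 + (+0.488) = 5.26

pH = 5.26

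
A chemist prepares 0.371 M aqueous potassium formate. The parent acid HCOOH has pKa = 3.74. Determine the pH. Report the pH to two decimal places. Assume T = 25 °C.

pH = 8.65

HCOO- is the conjugate base of the weak acid HCOOH.
Ka = 10^(−3.74) = 1.82 × 10^-4
Kb = Kw/Ka = 1.0×10^-14 / 1.82 × 10^-4 = 5.49 × 10^-11
From the ICE table, Kb = [OH-]²/(0.371 − [OH-]) = 5.49 × 10^-11.
Assume [OH-] ≪ 0.371: [OH-] ≈ √(5.49 × 10^-11 × 0.371) = 4.51 × 10^-6 M
Check: 0.0012% ionized — well under 5%, approximation valid.
pOH = 5.35, so pH = 14.00 − pOH = 8.65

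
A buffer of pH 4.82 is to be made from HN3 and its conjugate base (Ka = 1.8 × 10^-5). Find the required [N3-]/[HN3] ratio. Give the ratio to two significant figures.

ratio = 1.2

pKa = -log(1.8 × 10^-5) = 4.745
pH = pKa + log(r) ⇒ log(r) = 4.82 − 4.745 = +0.075
r = [N3-]/[HN3] = 10^(+0.075) = 1.19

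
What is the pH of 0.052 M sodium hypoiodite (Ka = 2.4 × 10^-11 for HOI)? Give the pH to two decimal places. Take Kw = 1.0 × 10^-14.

pH = 11.65

OI- is the conjugate base of the weak acid HOI.
Kb = Kw/Ka = 1.0×10^-14 / 2.4 × 10^-11 = 4.17 × 10^-4
From the ICE table, Kb = [OH-]²/(0.052 − [OH-]) = 4.17 × 10^-4.
Here C₀/Kb ≈ 125, so the small-[OH-] approximation fails. Use the quadratic:
[OH-] = (−Kb + √(Kb² + 4·Kb·C₀))/2 = 4.45 × 10^-3 M
pOH = −log(4.45 × 10^-3) = 2.35; pH = 14.00 − 2.35 = 11.65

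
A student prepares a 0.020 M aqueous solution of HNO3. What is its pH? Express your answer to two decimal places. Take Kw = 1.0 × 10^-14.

pH = 1.70

HNO3 is a strong acid and dissociates completely, so [H+] = 0.020 M.
pH = -log(0.02) = 1.70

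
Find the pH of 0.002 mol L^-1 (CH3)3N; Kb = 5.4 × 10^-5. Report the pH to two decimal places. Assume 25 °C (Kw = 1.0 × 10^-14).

pH = 10.48

(CH3)3N + H2O ⇌ (CH3)3NH+ + OH-
Kb = x²/(0.002 − x) = 5.4 × 10^-5
Here C₀/Kb ≈ 37, so the small-x approximation fails. Use the quadratic:
x = [−5.4e-05 + √(5.4e-05² + 4.32e-07)]/2 = 3.03 × 10^-4 M
pOH = 3.52, so pH = 14.00 − pOH = 10.48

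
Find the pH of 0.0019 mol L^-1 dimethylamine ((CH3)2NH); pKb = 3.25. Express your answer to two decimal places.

pH = 10.90

(CH3)2NH + H2O ⇌ (CH3)2NH2+ + OH-
Kb = 10^(−3.25) = 5.62 × 10^-4
Let x = [OH-] at equilibrium. Kb = x²/(0.0019 − x).
The 5% rule fails; solving x² + Kb·x − Kb·C₀ = 0 exactly:
x = [−0.000562 + √(0.000562² + 4.27e-06)]/2 = 7.90 × 10^-4 M
pOH = 3.10, so pH = 14.00 − pOH = 10.90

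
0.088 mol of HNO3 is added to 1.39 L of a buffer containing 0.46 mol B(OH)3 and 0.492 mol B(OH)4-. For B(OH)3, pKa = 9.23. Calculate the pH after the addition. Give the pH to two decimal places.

After neutralization: n(B(OH)3) = 0.548 mol, n(B(OH)4-) = 0.404 mol.
pH = pKa + log([A⁻]/[HA]) = 9.23 + log(0.404/0.548) = 9.23 -0.132

pH = 9.10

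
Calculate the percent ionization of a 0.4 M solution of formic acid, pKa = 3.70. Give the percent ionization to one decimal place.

2.2%

HCOOH ⇌ HCOO- + H+; let x = [H+] at equilibrium.
Ka = 10^(−3.70) = 2.00 × 10^-4
x ≈ √(Ka·C₀) = √(2.00 × 10^-4 × 0.4) = 8.94 × 10^-3 M
% ionization = x/C₀ × 100% = 8.94 × 10^-3/0.4 × 100% = 2.2%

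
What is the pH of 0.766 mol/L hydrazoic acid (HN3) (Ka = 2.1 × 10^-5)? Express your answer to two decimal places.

HN3 ⇌ N3- + H+
From the ICE table, Ka = [H+]²/(0.766 − [H+]) = 2.1 × 10^-5.
Since Ka ≪ C₀, [H+] ≈ √(Ka·C₀) = 4.01 × 10^-3 M.
pH = −log(4.01 × 10^-3) = 2.40

pH = 2.40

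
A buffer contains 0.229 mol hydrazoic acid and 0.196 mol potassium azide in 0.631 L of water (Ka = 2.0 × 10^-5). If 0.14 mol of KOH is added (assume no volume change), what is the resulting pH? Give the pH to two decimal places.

OH- converts HN3 to N3-: HN3 → 0.089 mol, N3- → 0.336 mol.
pKa = −log(2.0 × 10^-5) = 4.699
pH = pKa + log(n_N3-/n_HN3) = 4.699 + log(0.336/0.089) = 4.699 + (+0.577)

pH = 5.28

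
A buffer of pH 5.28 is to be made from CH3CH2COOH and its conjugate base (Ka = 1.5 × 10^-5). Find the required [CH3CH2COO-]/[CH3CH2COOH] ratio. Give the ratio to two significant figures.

ratio = 2.9

pKa = -log(1.5 × 10^-5) = 4.824
pH = pKa + log(r) ⇒ log(r) = 5.28 − 4.824 = +0.456
r = [CH3CH2COO-]/[CH3CH2COOH] = 10^(+0.456) = 2.86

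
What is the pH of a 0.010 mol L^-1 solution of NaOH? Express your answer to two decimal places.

pH = 12.00

NaOH is a strong base; [OH-] = 0.01 M.
pOH = -log(0.01) = 2.00
pH = 14.00 - 2.00 = 12.00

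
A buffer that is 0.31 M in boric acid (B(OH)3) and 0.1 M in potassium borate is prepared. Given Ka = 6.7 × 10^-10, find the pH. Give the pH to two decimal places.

pH = 8.68

pKa = −log(6.7 × 10^-10) = 9.174
Using pH = pKa + log([base]/[acid]) with [base]/[acid] = 0.1/0.31:
pH = 9.174 + (-0.491) = 8.68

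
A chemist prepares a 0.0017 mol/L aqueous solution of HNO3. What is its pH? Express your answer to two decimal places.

pH = 2.77

HNO3 is a strong acid and dissociates completely, so [H+] = 0.0017 M.
pH = -log(0.0017) = 2.77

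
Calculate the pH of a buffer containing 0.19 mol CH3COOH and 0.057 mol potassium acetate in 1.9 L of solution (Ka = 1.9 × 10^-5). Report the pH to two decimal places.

pKa = −log(1.9 × 10^-5) = 4.721
Using pH = pKa + log([base]/[acid]) with [base]/[acid] = 0.057/0.19:
pH = 4.721 + (-0.523) = 4.20

pH = 4.20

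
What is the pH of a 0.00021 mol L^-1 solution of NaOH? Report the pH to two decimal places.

NaOH is a strong base; [OH-] = 0.00021 M.
pOH = -log(0.00021) = 3.68
pH = 14.00 - 3.68 = 10.32

pH = 10.32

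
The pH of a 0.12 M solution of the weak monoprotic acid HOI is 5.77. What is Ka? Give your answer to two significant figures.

[H+] = 10^(-5.77) = 1.70 × 10^-6 M
At equilibrium [HA] = 0.12 − 1.70 × 10^-6 = 1.20 × 10^-1 M
Ka = [H+][A-]/[HA] = (1.70 × 10^-6)² / 1.20 × 10^-1 = 2.4 × 10^-11

Ka = 2.4 × 10^-11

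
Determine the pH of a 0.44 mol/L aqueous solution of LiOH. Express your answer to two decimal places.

pH = 13.64

LiOH is a strong base; [OH-] = 0.44 M.
pOH = -log(0.44) = 0.36
pH = 14.00 - 0.36 = 13.64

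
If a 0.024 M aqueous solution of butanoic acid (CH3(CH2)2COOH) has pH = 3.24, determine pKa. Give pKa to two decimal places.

[H+] = 10^(-3.24) = 5.75 × 10^-4 M
At equilibrium [HA] = 0.024 − 5.75 × 10^-4 = 2.34 × 10^-2 M
Ka = [H+][A-]/[HA] = (5.75 × 10^-4)² / 2.34 × 10^-2 = 1.41 × 10^-5
pKa = -log(1.41 × 10^-5) = 4.85

pKa = 4.85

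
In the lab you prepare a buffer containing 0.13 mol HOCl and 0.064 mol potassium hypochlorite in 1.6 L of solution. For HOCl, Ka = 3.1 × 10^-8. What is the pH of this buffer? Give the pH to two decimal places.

pH = 7.20

pKa = −log(3.1 × 10^-8) = 7.509
pH = pKa + log([A⁻]/[HA]) = 7.509 + log(0.064/0.13)
pH = 7.509 + (-0.308) = 7.20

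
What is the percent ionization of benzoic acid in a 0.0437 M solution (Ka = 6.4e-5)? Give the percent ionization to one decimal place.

C6H5COOH ⇌ C6H5COO- + H+; let x = [H+] at equilibrium.
x ≈ √(Ka·C₀) = √(6.4 × 10^-5 × 0.0437) = 1.67 × 10^-3 M
% ionization = x/C₀ × 100% = 1.67 × 10^-3/0.0437 × 100% = 3.8%

3.8%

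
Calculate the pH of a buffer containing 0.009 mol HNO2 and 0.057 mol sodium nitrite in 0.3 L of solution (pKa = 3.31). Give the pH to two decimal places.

pH = 4.11

pH = pKa + log([A⁻]/[HA]) = 3.31 + log(0.057/0.009)
pH = 3.31 + (+0.802) = 4.11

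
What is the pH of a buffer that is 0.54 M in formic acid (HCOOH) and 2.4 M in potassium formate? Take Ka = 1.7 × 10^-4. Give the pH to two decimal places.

pKa = −log(1.7 × 10^-4) = 3.770
Henderson–Hasselbalch: pH = pKa + log([HCOO-]/[HCOOH]) = 3.770 + log(2.4/0.54)
pH = 3.770 + (+0.648) = 4.42

pH = 4.42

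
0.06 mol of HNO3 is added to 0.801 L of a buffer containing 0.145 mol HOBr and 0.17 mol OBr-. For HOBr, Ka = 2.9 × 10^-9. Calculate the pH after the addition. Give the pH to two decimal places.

pH = 8.27

Added H+ converts OBr- to HOBr: HOBr → 0.205 mol, OBr- → 0.11 mol.
pKa = −log(2.9 × 10^-9) = 8.538
pH = pKa + log([A⁻]/[HA]) = 8.538 + log(0.11/0.205) = 8.538 -0.270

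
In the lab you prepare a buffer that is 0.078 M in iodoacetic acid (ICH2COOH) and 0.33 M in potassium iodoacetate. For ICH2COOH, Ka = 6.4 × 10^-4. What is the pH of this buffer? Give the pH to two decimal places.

pH = 3.82

pKa = −log(6.4 × 10^-4) = 3.194
pH = pKa + log([A⁻]/[HA]) = 3.194 + log(0.33/0.078)
pH = 3.194 + (+0.626) = 3.82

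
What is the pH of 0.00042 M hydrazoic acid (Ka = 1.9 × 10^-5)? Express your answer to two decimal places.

HN3 ⇌ N3- + H+
Ka = [H+]²/(0.00042 − [H+]) = 1.9 × 10^-5
Here C₀/Ka ≈ 22.1, so the small-[H+] approximation fails. Use the quadratic:
[H+] = [−1.9e-05 + √(1.9e-05² + 3.19e-08)]/2 = 8.03 × 10^-5 M
pH = −log[H+] = −log(8.03 × 10^-5) = 4.10

pH = 4.10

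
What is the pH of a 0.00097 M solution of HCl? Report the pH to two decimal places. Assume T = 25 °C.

HCl is a strong acid and dissociates completely, so [H+] = 0.00097 M.
pH = -log(0.00097) = 3.01

pH = 3.01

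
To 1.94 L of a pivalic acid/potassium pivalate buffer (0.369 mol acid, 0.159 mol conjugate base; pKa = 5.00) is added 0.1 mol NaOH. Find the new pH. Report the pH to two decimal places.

OH- converts (CH3)3CCOOH to (CH3)3CCOO-: (CH3)3CCOOH → 0.269 mol, (CH3)3CCOO- → 0.259 mol.
pH = pKa + log(n_(CH3)3CCOO-/n_(CH3)3CCOOH) = 5.00 + log(0.259/0.269) = 5.00 + (-0.016)

pH = 4.98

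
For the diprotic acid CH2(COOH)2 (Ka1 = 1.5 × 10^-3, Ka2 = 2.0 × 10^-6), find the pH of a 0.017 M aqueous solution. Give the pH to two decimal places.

pH = 2.36

Since Ka1 ≫ Ka2, the first ionization dominates [H+].
Ka1 = x²/(0.017 − x) = 1.5 × 10^-3
Solving the quadratic: x = (−Ka1 + √(Ka1² + 4·Ka1·C₀))/2 = 4.36 × 10^-3 M
pH = −log(4.36 × 10^-3) = 2.36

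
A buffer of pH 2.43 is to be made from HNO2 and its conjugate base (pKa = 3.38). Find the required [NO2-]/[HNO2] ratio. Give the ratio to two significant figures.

ratio = 0.11

pH = pKa + log(r) ⇒ log(r) = 2.43 − 3.38 = -0.95
r = [NO2-]/[HNO2] = 10^(-0.95) = 0.112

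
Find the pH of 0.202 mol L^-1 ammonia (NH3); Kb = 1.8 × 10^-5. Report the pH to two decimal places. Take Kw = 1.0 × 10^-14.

pH = 11.28

NH3 + H2O ⇌ NH4+ + OH-
Kb = [OH-]²/(0.202 − [OH-]) = 1.8 × 10^-5
Neglecting [OH-] in the denominator: [OH-] = √(1.8 × 10^-5 × 0.202) = 1.91 × 10^-3 M
([OH-]/C₀ = 0.94% < 5%, so the approximation holds.)
pOH = −log(1.91 × 10^-3) = 2.72; pH = 14.00 − 2.72 = 11.28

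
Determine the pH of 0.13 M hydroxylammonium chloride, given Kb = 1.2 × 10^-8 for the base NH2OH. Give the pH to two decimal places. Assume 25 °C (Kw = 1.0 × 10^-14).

NH3OH+ is the conjugate acid of the weak base NH2OH.
Ka = Kw/Kb = 1.0×10^-14 / 1.2 × 10^-8 = 8.33 × 10^-7
Ka = x²/(0.13 − x) = 8.33 × 10^-7
Assume x ≪ 0.13: x ≈ √(8.33 × 10^-7 × 0.13) = 3.29 × 10^-4 M
pH = −log[H+] = −log(3.29 × 10^-4) = 3.48

pH = 3.48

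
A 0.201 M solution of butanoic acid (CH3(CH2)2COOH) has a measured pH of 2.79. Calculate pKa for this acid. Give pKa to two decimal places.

pKa = 4.88

[H+] = 10^(-2.79) = 1.62 × 10^-3 M
At equilibrium [HA] = 0.201 − 1.62 × 10^-3 = 1.99 × 10^-1 M
Ka = [H+][A-]/[HA] = (1.62 × 10^-3)² / 1.99 × 10^-1 = 1.32 × 10^-5
pKa = -log(1.32 × 10^-5) = 4.88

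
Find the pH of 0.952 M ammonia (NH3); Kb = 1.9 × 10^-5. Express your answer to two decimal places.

pH = 11.63

NH3 + H2O ⇌ NH4+ + OH-
Kb = [OH-]²/(0.952 − [OH-]) = 1.9 × 10^-5
Neglecting [OH-] in the denominator: [OH-] = √(1.9 × 10^-5 × 0.952) = 4.25 × 10^-3 M
Check: 0.45% ionized — well under 5%, approximation valid.
pOH = 2.37, so pH = 14.00 − pOH = 11.63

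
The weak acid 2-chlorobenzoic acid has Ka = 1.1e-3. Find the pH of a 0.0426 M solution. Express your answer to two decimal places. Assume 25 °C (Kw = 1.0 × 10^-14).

pH = 2.20

ClC6H4COOH ⇌ ClC6H4COO- + H+
Let x = [H+] at equilibrium. Ka = x²/(0.0426 − x).
The 5% rule fails; solving x² + Ka·x − Ka·C₀ = 0 exactly:
x = [−0.0011 + √(0.0011² + 0.000187)]/2 = 6.32 × 10^-3 M
pH = −log(6.32 × 10^-3) = 2.20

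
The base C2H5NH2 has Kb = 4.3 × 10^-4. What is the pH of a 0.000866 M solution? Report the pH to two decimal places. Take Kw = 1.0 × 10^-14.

pH = 10.64

C2H5NH2 + H2O ⇌ C2H5NH3+ + OH-
Kb = [OH-]²/(0.000866 − [OH-]) = 4.3 × 10^-4
Here C₀/Kb ≈ 2.01, so the small-[OH-] approximation fails. Use the quadratic:
[OH-] = (−Kb + √(Kb² + 4·Kb·C₀))/2 = 4.32 × 10^-4 M
pOH = −log(4.32 × 10^-4) = 3.36; pH = 14.00 − 3.36 = 10.64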